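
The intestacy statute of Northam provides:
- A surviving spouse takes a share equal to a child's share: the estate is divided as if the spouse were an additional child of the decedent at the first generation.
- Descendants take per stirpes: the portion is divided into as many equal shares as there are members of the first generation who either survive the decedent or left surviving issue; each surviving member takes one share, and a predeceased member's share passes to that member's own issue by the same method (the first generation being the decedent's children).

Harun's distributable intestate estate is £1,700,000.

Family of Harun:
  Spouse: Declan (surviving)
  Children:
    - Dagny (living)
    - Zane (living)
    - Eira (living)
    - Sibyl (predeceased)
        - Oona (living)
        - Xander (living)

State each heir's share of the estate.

Declan: £340,000; Dagny: £340,000; Zane: £340,000; Eira: £340,000; Oona: £170,000; Xander: £170,000

The spouse counts as an additional share at the children's level, so there are 5 primary shares of £340,000. Declan takes one such share (£340,000).
The children's combined portion (£1,360,000) is divided into 4 shares of £340,000: Dagny, Zane, and Eira each take £340,000; Sibyl's £340,000 share passes to Sibyl's issue.
Sibyl's share (£340,000) is divided into 2 shares of £170,000: Oona and Xander each take £170,000.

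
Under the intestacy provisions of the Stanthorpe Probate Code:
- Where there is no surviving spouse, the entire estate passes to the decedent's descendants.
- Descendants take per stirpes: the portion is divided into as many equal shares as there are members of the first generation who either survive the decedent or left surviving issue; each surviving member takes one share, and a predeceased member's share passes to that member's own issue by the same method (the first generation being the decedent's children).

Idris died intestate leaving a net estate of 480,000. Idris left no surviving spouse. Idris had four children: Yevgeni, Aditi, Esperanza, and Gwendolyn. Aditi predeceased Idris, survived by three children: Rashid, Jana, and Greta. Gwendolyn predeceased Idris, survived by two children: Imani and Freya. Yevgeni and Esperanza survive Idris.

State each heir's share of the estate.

Yevgeni: 120,000; Rashid: 40,000; Jana: 40,000; Greta: 40,000; Esperanza: 120,000; Imani: 60,000; Freya: 60,000

The entire 480,000 passes to the descendants.
That amount (480,000) is divided into 4 shares of 120,000: Yevgeni and Esperanza each take 120,000; Aditi's 120,000 share passes to Aditi's issue; Gwendolyn's 120,000 share passes to Gwendolyn's issue.
Aditi's share (120,000) is divided into 3 shares of 40,000: Rashid, Jana, and Greta each take 40,000.
Gwendolyn's share (120,000) is divided into 2 shares of 60,000: Imani and Freya each take 60,000.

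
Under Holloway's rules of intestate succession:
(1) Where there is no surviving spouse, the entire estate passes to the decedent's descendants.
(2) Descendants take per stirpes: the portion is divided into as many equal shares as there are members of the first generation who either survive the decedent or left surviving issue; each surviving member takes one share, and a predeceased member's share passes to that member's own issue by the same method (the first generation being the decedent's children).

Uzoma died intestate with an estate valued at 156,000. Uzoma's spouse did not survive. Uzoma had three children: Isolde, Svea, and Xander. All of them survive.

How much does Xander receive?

Xander receives 52,000.

The entire 156,000 passes to the descendants.
That amount (156,000) is divided into 3 shares of 52,000: Isolde, Svea, and Xander each take 52,000.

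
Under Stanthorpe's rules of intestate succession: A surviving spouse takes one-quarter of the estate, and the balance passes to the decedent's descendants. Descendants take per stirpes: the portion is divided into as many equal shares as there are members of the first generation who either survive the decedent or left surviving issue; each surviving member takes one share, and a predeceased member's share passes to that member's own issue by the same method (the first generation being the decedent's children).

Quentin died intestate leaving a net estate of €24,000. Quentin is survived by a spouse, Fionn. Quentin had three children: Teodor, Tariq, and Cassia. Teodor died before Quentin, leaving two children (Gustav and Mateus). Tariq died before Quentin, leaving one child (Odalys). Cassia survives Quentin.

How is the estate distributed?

Fionn takes one-quarter of €24,000 = €6,000. The remaining €18,000 passes to the descendants.
The descendants' portion (€18,000) is divided into 3 shares of €6,000: Cassia takes €6,000; Teodor's €6,000 share passes to Teodor's issue; Tariq's €6,000 share passes to Tariq's issue.
Teodor's share (€6,000) is divided into 2 shares of €3,000: Gustav and Mateus each take €3,000.
Tariq's share (€6,000) passes entirely to Odalys.

Fionn: €6,000; Gustav: €3,000; Mateus: €3,000; Odalys: €6,000; Cassia: €6,000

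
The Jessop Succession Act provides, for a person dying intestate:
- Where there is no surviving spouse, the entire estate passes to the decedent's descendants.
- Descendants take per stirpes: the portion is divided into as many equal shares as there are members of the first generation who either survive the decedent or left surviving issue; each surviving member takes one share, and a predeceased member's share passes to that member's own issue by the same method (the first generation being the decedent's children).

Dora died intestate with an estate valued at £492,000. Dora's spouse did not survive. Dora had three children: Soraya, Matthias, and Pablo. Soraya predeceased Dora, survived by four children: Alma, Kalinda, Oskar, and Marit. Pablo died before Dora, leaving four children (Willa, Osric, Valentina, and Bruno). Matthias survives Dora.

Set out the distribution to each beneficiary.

The entire £492,000 passes to the descendants.
That amount (£492,000) is divided into 3 shares of £164,000: Matthias takes £164,000; Soraya's £164,000 share passes to Soraya's issue; Pablo's £164,000 share passes to Pablo's issue.
Soraya's share (£164,000) is divided into 4 shares of £41,000: Alma, Kalinda, Oskar, and Marit each take £41,000.
Pablo's share (£164,000) is divided into 4 shares of £41,000: Willa, Osric, Valentina, and Bruno each take £41,000.

Alma: £41,000; Kalinda: £41,000; Oskar: £41,000; Marit: £41,000; Matthias: £164,000; Willa: £41,000; Osric: £41,000; Valentina: £41,000; Bruno: £41,000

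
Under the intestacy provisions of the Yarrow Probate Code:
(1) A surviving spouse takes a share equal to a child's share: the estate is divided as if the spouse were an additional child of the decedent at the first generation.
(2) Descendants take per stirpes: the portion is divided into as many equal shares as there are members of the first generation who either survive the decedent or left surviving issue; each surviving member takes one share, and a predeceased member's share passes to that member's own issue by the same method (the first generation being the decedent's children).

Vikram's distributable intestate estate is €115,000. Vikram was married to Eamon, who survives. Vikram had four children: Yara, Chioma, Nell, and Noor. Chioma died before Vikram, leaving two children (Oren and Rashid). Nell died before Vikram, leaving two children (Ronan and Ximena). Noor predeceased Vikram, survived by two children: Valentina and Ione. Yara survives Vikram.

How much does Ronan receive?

The spouse counts as an additional share at the children's level, so there are 5 primary shares of €23,000. Eamon takes one such share (€23,000).
The children's combined portion (€92,000) is divided into 4 shares of €23,000: Yara takes €23,000; Chioma's €23,000 share passes to Chioma's issue; Nell's €23,000 share passes to Nell's issue; Noor's €23,000 share passes to Noor's issue.
Chioma's share (€23,000) is divided into 2 shares of €11,500: Oren and Rashid each take €11,500.
Nell's share (€23,000) is divided into 2 shares of €11,500: Ronan and Ximena each take €11,500.
Noor's share (€23,000) is divided into 2 shares of €11,500: Valentina and Ione each take €11,500.

Ronan receives €11,500.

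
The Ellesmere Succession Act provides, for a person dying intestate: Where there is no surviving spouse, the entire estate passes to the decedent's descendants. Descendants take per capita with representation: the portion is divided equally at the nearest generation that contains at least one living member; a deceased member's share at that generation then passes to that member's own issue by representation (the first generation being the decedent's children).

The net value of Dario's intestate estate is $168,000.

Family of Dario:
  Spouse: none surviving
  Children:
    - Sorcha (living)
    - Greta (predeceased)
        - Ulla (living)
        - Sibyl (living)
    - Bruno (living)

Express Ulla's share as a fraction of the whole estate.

The entire $168,000 passes to the descendants.
That amount ($168,000) is divided into 3 shares of $56,000: Sorcha and Bruno each take $56,000; Greta's $56,000 share passes to Greta's issue.
Greta's share ($56,000) is divided into 2 shares of $28,000: Ulla and Sibyl each take $28,000.

Ulla receives 1/6 of the estate.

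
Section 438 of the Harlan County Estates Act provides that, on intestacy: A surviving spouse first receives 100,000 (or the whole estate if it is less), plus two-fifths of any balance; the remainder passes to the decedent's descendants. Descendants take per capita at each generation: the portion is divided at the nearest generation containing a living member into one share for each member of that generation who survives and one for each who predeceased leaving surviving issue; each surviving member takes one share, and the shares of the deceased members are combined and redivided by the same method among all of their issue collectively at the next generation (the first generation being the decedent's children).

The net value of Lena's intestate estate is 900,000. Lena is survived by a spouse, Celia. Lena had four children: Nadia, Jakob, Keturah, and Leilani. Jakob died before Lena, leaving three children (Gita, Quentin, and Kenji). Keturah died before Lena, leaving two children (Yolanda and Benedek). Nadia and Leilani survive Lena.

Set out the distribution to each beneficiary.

Celia: 420,000; Nadia: 120,000; Gita: 48,000; Quentin: 48,000; Kenji: 48,000; Yolanda: 48,000; Benedek: 48,000; Leilani: 120,000

Celia first takes 100,000, leaving a balance of 800,000. Celia then takes two-fifths of the balance (320,000), for a total of 420,000. The remaining 480,000 passes to the descendants.
The descendants' portion (480,000) is divided at the children's generation into 4 shares of 120,000. Nadia and Leilani each take 120,000. The 2 shares of the deceased (Jakob and Keturah) are combined into a pool of 240,000.
That pool (240,000) is divided at the grandchildren's generation equally among Gita, Quentin, Kenji, Yolanda, and Benedek: 48,000 each.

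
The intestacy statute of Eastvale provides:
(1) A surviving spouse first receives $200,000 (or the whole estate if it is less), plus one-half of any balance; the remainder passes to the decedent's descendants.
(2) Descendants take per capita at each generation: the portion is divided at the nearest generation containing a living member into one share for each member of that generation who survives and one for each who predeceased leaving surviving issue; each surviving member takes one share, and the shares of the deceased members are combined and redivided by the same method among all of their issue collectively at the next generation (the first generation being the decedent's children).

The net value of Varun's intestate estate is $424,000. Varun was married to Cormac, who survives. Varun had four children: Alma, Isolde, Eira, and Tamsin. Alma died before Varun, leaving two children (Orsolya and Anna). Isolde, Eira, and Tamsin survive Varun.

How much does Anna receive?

Cormac first takes $200,000, leaving a balance of $224,000. Cormac then takes one-half of the balance ($112,000), for a total of $312,000. The remaining $112,000 passes to the descendants.
The descendants' portion ($112,000) is divided at the children's generation into 4 shares of $28,000. Isolde, Eira, and Tamsin each take $28,000. The remaining share for the deceased Alma ($28,000) is carried to the next generation.
That pool ($28,000) is divided at the grandchildren's generation equally among Orsolya and Anna: $14,000 each.

Anna receives $14,000.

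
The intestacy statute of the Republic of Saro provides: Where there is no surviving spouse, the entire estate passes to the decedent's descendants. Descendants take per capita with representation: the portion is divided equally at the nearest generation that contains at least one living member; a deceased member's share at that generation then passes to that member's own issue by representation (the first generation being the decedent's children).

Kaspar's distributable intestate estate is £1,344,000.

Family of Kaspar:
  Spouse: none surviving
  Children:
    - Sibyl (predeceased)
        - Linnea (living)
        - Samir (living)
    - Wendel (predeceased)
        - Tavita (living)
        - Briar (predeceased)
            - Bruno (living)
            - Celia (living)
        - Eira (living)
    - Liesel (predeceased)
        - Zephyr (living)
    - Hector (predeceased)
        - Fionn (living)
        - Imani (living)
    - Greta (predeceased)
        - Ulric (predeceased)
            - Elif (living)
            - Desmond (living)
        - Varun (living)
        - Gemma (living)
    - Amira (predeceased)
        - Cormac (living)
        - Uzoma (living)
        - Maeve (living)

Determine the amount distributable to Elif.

The entire £1,344,000 passes to the descendants.
No child survives, so the initial division is made at the grandchildren's generation.
That amount (£1,344,000) is divided into 14 shares of £96,000: Linnea, Samir, Tavita, Eira, Zephyr, Fionn, Imani, Varun, Gemma, Cormac, Uzoma, and Maeve each take £96,000; Briar's £96,000 share passes to Briar's issue; Ulric's £96,000 share passes to Ulric's issue.
Briar's share (£96,000) is divided into 2 shares of £48,000: Bruno and Celia each take £48,000.
Ulric's share (£96,000) is divided into 2 shares of £48,000: Elif and Desmond each take £48,000.

Elif receives £48,000.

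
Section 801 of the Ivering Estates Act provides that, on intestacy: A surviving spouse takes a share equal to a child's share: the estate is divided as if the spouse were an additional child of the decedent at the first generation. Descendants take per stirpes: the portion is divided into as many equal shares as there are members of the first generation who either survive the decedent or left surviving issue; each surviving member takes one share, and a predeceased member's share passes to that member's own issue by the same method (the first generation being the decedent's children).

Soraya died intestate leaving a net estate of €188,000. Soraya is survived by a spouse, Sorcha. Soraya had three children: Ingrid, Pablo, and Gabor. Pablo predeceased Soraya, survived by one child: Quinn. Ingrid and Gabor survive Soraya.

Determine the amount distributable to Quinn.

Quinn receives €47,000.

The spouse counts as an additional share at the children's level, so there are 4 primary shares of €47,000. Sorcha takes one such share (€47,000).
The children's combined portion (€141,000) is divided into 3 shares of €47,000: Ingrid and Gabor each take €47,000; Pablo's €47,000 share passes to Pablo's issue.
Pablo's share (€47,000) passes entirely to Quinn.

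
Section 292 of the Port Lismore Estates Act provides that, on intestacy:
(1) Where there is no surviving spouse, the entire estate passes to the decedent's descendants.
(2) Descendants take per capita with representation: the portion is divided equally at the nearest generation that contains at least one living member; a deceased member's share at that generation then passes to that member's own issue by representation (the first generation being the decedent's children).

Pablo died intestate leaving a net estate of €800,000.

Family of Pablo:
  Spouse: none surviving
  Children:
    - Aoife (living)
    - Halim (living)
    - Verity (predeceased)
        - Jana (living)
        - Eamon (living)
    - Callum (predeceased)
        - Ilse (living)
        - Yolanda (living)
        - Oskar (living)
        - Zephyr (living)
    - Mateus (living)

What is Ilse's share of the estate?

The entire €800,000 passes to the descendants.
That amount (€800,000) is divided into 5 shares of €160,000: Aoife, Halim, and Mateus each take €160,000; Verity's €160,000 share passes to Verity's issue; Callum's €160,000 share passes to Callum's issue.
Verity's share (€160,000) is divided into 2 shares of €80,000: Jana and Eamon each take €80,000.
Callum's share (€160,000) is divided into 4 shares of €40,000: Ilse, Yolanda, Oskar, and Zephyr each take €40,000.

Ilse receives €40,000.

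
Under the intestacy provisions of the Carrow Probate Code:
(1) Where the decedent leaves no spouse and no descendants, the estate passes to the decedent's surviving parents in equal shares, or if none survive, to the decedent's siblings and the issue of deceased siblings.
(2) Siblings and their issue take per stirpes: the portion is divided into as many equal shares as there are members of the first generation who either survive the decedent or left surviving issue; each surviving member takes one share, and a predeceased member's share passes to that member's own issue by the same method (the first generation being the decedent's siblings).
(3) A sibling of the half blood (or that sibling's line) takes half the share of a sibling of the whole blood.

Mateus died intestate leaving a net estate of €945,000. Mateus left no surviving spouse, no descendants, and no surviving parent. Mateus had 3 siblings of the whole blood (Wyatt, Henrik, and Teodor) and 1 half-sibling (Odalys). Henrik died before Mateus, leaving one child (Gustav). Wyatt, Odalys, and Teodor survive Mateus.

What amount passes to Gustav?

The entire €945,000 passes to the siblings and their issue.
Counting each half-blood sibling's line as half a unit, there are 7/2 units in €945,000, so one unit is €270,000. Whole-blood lines (Wyatt, Henrik, and Teodor) take €270,000 each; half-blood lines (Odalys) take €135,000 each.
Henrik's share (€270,000) passes entirely to Gustav.

Gustav receives €270,000.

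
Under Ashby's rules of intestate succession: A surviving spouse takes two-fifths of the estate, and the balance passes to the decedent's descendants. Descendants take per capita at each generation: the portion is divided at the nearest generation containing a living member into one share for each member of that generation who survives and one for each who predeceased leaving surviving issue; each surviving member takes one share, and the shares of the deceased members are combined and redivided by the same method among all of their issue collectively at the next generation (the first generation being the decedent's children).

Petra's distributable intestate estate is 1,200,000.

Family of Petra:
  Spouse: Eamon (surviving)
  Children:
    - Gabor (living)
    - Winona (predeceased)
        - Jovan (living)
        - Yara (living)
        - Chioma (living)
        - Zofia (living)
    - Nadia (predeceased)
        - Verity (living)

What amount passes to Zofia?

Zofia receives 96,000.

Eamon takes two-fifths of 1,200,000 = 480,000. The remaining 720,000 passes to the descendants.
The descendants' portion (720,000) is divided at the children's generation into 3 shares of 240,000. Gabor takes 240,000. The 2 shares of the deceased (Winona and Nadia) are combined into a pool of 480,000.
That pool (480,000) is divided at the grandchildren's generation equally among Jovan, Yara, Chioma, Zofia, and Verity: 96,000 each.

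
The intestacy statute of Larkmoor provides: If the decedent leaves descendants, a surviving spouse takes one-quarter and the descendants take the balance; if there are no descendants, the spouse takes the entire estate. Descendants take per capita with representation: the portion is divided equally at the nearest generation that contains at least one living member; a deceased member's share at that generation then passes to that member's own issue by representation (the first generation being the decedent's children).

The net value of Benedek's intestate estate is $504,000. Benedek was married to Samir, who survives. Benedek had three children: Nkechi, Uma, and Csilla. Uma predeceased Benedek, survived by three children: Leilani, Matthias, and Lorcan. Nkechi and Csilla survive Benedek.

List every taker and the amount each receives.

Samir takes one-quarter of $504,000 = $126,000. The remaining $378,000 passes to the descendants.
The descendants' portion ($378,000) is divided into 3 shares of $126,000: Nkechi and Csilla each take $126,000; Uma's $126,000 share passes to Uma's issue.
Uma's share ($126,000) is divided into 3 shares of $42,000: Leilani, Matthias, and Lorcan each take $42,000.

Samir: $126,000; Nkechi: $126,000; Leilani: $42,000; Matthias: $42,000; Lorcan: $42,000; Csilla: $126,000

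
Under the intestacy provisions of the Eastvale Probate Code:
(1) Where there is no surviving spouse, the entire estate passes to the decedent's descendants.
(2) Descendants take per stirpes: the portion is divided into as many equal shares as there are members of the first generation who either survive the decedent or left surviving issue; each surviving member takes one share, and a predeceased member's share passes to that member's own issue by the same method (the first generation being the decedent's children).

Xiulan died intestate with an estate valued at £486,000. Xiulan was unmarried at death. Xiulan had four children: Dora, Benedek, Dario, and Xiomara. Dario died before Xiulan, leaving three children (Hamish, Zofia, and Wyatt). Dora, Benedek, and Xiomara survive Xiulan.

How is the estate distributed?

The entire £486,000 passes to the descendants.
That amount (£486,000) is divided into 4 shares of £121,500: Dora, Benedek, and Xiomara each take £121,500; Dario's £121,500 share passes to Dario's issue.
Dario's share (£121,500) is divided into 3 shares of £40,500: Hamish, Zofia, and Wyatt each take £40,500.

Dora: £121,500; Benedek: £121,500; Hamish: £40,500; Zofia: £40,500; Wyatt: £40,500; Xiomara: £121,500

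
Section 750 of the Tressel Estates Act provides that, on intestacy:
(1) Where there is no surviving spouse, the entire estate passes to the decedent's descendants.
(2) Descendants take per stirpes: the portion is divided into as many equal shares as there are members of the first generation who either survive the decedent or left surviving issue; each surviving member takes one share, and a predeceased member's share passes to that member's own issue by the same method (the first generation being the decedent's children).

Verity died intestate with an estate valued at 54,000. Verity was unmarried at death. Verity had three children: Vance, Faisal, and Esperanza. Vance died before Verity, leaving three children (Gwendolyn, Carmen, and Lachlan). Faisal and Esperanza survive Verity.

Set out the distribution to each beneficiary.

Gwendolyn: 6,000; Carmen: 6,000; Lachlan: 6,000; Faisal: 18,000; Esperanza: 18,000

The entire 54,000 passes to the descendants.
That amount (54,000) is divided into 3 shares of 18,000: Faisal and Esperanza each take 18,000; Vance's 18,000 share passes to Vance's issue.
Vance's share (18,000) is divided into 3 shares of 6,000: Gwendolyn, Carmen, and Lachlan each take 6,000.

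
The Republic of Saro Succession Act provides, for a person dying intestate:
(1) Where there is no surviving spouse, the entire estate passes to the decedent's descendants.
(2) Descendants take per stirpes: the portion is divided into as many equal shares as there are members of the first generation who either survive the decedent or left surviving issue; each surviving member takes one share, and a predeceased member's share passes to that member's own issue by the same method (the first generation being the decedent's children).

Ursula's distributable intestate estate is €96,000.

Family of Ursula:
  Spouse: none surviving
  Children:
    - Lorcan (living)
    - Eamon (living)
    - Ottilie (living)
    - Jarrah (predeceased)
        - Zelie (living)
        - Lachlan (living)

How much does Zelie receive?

Zelie receives €12,000.

The entire €96,000 passes to the descendants.
That amount (€96,000) is divided into 4 shares of €24,000: Lorcan, Eamon, and Ottilie each take €24,000; Jarrah's €24,000 share passes to Jarrah's issue.
Jarrah's share (€24,000) is divided into 2 shares of €12,000: Zelie and Lachlan each take €12,000.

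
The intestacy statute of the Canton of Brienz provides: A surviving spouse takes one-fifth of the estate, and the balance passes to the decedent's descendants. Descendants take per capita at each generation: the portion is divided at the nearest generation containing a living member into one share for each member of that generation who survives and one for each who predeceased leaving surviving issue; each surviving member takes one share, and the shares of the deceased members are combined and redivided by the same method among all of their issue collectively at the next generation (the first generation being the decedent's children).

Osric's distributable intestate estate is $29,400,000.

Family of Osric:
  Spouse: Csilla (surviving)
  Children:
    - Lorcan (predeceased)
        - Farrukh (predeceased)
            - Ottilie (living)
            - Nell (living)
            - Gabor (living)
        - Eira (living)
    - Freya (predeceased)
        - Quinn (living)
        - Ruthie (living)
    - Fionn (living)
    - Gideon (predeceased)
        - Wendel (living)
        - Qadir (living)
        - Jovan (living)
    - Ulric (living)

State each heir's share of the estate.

Csilla takes one-fifth of $29,400,000 = $5,880,000. The remaining $23,520,000 passes to the descendants.
The descendants' portion ($23,520,000) is divided at the children's generation into 5 shares of $4,704,000. Fionn and Ulric each take $4,704,000. The 3 shares of the deceased (Lorcan, Freya, and Gideon) are combined into a pool of $14,112,000.
That pool ($14,112,000) is divided at the grandchildren's generation into 7 shares of $2,016,000. Eira, Quinn, Ruthie, Wendel, Qadir, and Jovan each take $2,016,000. The remaining share for the deceased Farrukh ($2,016,000) is carried to the next generation.
That pool ($2,016,000) is divided at the great-grandchildren's generation equally among Ottilie, Nell, and Gabor: $672,000 each.

Csilla: $5,880,000; Ottilie: $672,000; Nell: $672,000; Gabor: $672,000; Eira: $2,016,000; Quinn: $2,016,000; Ruthie: $2,016,000; Fionn: $4,704,000; Wendel: $2,016,000; Qadir: $2,016,000; Jovan: $2,016,000; Ulric: $4,704,000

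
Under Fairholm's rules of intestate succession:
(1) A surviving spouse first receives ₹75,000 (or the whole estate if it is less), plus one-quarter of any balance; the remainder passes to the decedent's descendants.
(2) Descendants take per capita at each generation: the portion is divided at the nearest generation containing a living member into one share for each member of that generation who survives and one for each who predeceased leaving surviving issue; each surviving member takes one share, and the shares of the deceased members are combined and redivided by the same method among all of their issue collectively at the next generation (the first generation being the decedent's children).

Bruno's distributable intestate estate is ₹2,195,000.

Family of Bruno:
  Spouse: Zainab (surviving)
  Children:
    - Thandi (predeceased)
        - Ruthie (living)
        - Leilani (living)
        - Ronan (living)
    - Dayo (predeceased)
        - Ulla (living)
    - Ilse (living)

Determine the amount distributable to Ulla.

Ulla receives ₹265,000.

Zainab first takes ₹75,000, leaving a balance of ₹2,120,000. Zainab then takes one-quarter of the balance (₹530,000), for a total of ₹605,000. The remaining ₹1,590,000 passes to the descendants.
The descendants' portion (₹1,590,000) is divided at the children's generation into 3 shares of ₹530,000. Ilse takes ₹530,000. The 2 shares of the deceased (Thandi and Dayo) are combined into a pool of ₹1,060,000.
That pool (₹1,060,000) is divided at the grandchildren's generation equally among Ruthie, Leilani, Ronan, and Ulla: ₹265,000 each.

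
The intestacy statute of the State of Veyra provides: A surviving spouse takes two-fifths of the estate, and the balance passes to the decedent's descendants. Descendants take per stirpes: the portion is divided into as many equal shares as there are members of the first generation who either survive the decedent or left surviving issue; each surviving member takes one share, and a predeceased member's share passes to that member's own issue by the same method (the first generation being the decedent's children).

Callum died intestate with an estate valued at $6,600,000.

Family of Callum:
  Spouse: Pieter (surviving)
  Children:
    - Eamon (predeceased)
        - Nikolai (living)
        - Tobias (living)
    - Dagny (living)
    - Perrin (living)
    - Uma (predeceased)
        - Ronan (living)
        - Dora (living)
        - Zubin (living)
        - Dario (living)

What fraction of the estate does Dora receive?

Dora receives 3/80 of the estate.

Pieter takes two-fifths of $6,600,000 = $2,640,000. The remaining $3,960,000 passes to the descendants.
The descendants' portion ($3,960,000) is divided into 4 shares of $990,000: Dagny and Perrin each take $990,000; Eamon's $990,000 share passes to Eamon's issue; Uma's $990,000 share passes to Uma's issue.
Eamon's share ($990,000) is divided into 2 shares of $495,000: Nikolai and Tobias each take $495,000.
Uma's share ($990,000) is divided into 4 shares of $247,500: Ronan, Dora, Zubin, and Dario each take $247,500.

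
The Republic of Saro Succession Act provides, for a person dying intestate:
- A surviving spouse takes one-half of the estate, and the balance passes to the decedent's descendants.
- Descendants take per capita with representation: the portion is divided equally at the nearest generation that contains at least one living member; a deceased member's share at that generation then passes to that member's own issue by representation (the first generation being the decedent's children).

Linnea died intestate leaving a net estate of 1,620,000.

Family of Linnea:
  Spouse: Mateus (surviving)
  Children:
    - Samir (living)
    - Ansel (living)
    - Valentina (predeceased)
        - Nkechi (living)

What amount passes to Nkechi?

Mateus takes one-half of 1,620,000 = 810,000. The remaining 810,000 passes to the descendants.
The descendants' portion (810,000) is divided into 3 shares of 270,000: Samir and Ansel each take 270,000; Valentina's 270,000 share passes to Valentina's issue.
Valentina's share (270,000) passes entirely to Nkechi.

Nkechi receives 270,000.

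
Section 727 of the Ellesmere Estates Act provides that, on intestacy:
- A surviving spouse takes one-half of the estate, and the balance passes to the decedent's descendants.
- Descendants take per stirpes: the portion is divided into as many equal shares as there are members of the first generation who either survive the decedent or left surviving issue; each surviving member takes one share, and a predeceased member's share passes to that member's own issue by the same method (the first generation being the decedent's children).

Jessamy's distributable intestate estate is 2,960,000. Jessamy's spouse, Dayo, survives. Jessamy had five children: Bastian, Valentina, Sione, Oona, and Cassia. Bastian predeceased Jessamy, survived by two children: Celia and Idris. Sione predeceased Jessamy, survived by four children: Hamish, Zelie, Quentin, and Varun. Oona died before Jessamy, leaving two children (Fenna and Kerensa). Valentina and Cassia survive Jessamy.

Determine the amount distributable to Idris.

Dayo takes one-half of 2,960,000 = 1,480,000. The remaining 1,480,000 passes to the descendants.
The descendants' portion (1,480,000) is divided into 5 shares of 296,000: Valentina and Cassia each take 296,000; Bastian's 296,000 share passes to Bastian's issue; Sione's 296,000 share passes to Sione's issue; Oona's 296,000 share passes to Oona's issue.
Bastian's share (296,000) is divided into 2 shares of 148,000: Celia and Idris each take 148,000.
Sione's share (296,000) is divided into 4 shares of 74,000: Hamish, Zelie, Quentin, and Varun each take 74,000.
Oona's share (296,000) is divided into 2 shares of 148,000: Fenna and Kerensa each take 148,000.

Idris receives 148,000.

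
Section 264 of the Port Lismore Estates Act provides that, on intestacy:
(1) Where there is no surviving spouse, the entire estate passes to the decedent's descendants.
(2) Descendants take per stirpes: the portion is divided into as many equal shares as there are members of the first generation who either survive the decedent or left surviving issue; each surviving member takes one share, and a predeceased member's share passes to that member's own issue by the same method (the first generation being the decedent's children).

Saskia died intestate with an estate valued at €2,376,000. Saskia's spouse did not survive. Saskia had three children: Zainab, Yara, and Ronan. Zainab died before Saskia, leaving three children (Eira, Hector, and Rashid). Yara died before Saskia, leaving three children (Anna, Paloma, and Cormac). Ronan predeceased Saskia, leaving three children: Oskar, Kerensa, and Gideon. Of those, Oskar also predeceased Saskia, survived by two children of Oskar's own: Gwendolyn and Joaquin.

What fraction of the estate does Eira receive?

The entire €2,376,000 passes to the descendants.
That amount (€2,376,000) is divided into 3 shares of €792,000: Zainab's €792,000 share passes to Zainab's issue; Yara's €792,000 share passes to Yara's issue; Ronan's €792,000 share passes to Ronan's issue.
Zainab's share (€792,000) is divided into 3 shares of €264,000: Eira, Hector, and Rashid each take €264,000.
Yara's share (€792,000) is divided into 3 shares of €264,000: Anna, Paloma, and Cormac each take €264,000.
Ronan's share (€792,000) is divided into 3 shares of €264,000: Kerensa and Gideon each take €264,000; Oskar's €264,000 share passes to Oskar's issue.
Oskar's share (€264,000) is divided into 2 shares of €132,000: Gwendolyn and Joaquin each take €132,000.

Eira receives 1/9 of the estate.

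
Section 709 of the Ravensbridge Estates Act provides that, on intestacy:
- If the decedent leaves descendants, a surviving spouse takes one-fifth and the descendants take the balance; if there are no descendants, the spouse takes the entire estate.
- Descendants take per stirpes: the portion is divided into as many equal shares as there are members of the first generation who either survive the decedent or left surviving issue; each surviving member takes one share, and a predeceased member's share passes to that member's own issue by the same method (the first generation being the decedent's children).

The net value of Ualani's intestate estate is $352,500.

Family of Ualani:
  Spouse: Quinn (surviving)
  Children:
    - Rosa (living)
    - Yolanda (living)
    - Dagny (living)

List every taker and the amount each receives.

Quinn takes one-fifth of $352,500 = $70,500. The remaining $282,000 passes to the descendants.
The descendants' portion ($282,000) is divided into 3 shares of $94,000: Rosa, Yolanda, and Dagny each take $94,000.

Quinn: $70,500; Rosa: $94,000; Yolanda: $94,000; Dagny: $94,000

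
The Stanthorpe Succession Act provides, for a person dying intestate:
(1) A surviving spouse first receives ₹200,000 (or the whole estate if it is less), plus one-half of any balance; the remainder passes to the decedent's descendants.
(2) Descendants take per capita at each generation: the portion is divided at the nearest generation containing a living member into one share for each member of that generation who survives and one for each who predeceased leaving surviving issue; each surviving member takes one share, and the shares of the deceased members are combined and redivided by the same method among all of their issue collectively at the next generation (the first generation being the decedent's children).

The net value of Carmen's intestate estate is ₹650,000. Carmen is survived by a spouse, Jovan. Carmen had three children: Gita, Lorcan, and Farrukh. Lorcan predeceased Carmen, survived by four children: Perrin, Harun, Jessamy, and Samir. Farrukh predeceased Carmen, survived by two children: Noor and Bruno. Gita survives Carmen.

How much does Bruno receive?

Jovan first takes ₹200,000, leaving a balance of ₹450,000. Jovan then takes one-half of the balance (₹225,000), for a total of ₹425,000. The remaining ₹225,000 passes to the descendants.
The descendants' portion (₹225,000) is divided at the children's generation into 3 shares of ₹75,000. Gita takes ₹75,000. The 2 shares of the deceased (Lorcan and Farrukh) are combined into a pool of ₹150,000.
That pool (₹150,000) is divided at the grandchildren's generation equally among Perrin, Harun, Jessamy, Samir, Noor, and Bruno: ₹25,000 each.

Bruno receives ₹25,000.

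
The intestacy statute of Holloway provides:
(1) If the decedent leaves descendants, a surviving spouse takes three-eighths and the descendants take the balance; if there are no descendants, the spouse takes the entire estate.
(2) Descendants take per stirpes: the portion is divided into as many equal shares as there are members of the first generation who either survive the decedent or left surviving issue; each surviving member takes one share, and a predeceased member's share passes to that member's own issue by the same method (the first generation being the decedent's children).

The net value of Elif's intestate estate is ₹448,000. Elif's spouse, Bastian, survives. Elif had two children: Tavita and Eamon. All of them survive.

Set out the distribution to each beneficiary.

Bastian: ₹168,000; Tavita: ₹140,000; Eamon: ₹140,000

Bastian takes three-eighths of ₹448,000 = ₹168,000. The remaining ₹280,000 passes to the descendants.
The descendants' portion (₹280,000) is divided into 2 shares of ₹140,000: Tavita and Eamon each take ₹140,000.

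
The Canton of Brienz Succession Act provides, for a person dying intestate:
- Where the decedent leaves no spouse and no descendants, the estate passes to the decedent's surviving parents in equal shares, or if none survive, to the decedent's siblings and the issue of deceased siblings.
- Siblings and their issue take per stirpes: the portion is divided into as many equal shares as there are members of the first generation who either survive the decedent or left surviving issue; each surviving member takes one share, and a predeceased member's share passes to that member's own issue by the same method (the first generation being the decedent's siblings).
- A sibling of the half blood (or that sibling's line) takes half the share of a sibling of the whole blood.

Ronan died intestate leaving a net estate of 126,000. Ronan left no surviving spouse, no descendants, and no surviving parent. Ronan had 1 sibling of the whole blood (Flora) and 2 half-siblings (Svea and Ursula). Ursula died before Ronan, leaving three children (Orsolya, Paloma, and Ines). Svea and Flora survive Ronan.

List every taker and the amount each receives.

The entire 126,000 passes to the siblings and their issue.
Counting each half-blood sibling's line as half a unit, there are 2 units in 126,000, so one unit is 63,000. Whole-blood lines (Flora) take 63,000 each; half-blood lines (Svea and Ursula) take 31,500 each.
Ursula's share (31,500) is divided into 3 shares of 10,500: Orsolya, Paloma, and Ines each take 10,500.

Svea: 31,500; Orsolya: 10,500; Paloma: 10,500; Ines: 10,500; Flora: 63,000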